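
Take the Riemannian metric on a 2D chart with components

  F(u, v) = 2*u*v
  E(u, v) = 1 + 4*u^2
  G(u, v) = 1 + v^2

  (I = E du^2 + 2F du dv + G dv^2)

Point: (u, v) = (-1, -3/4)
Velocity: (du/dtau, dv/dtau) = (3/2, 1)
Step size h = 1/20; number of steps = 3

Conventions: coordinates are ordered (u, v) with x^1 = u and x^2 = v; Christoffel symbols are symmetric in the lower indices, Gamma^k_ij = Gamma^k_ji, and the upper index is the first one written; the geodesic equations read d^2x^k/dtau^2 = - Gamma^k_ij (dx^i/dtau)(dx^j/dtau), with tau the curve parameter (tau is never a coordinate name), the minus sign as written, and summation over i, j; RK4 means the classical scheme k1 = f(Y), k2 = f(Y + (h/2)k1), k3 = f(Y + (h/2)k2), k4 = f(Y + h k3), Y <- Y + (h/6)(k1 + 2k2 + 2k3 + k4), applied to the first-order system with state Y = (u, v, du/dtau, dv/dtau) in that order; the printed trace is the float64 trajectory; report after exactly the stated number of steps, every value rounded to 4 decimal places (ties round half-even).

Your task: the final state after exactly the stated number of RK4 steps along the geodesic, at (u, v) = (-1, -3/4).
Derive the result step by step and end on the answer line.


f(Y) = (du/dtau, dv/dtau, -Gamma^u_ij Y'^i Y'^j, -Gamma^v_ij Y'^i Y'^j) with the Gammas evaluated at the stage position; h = 0.050000; intermediate values shown to 6 dp
step 0: u = -1.0000, v = -0.7500, du/dtau = 1.5000, dv/dtau = 1.0000
step 1:
  k1: at (u, v) = (-1.000000, -0.750000), (du/dtau, dv/dtau) = (1.500000, 1.000000); Gamma_uuu = -0.719101, Gamma_uuv = 0.000000, Gamma_uvv = -0.359551, Gamma_vuu = -0.269663, Gamma_vuv = 0.000000, Gamma_vvv = -0.134831; k1 = (1.500000, 1.000000, 1.977528, 0.741573)
  k2: at (u, v) = (-0.962500, -0.725000), (du/dtau, dv/dtau) = (1.549438, 1.018539); Gamma_uuu = -0.735962, Gamma_uuv = 0.000000, Gamma_uvv = -0.367981, Gamma_vuu = -0.277180, Gamma_vuv = 0.000000, Gamma_vvv = -0.138590; k2 = (1.549438, 1.018539, 2.148618, 0.809220)
  k3: at (u, v) = (-0.961264, -0.724537), (du/dtau, dv/dtau) = (1.553715, 1.020230); Gamma_uuu = -0.736450, Gamma_uuv = 0.000000, Gamma_uvv = -0.368225, Gamma_vuu = -0.277543, Gamma_vuv = 0.000000, Gamma_vvv = -0.138772; k3 = (1.553715, 1.020230, 2.161089, 0.814442)
  k4: at (u, v) = (-0.922314, -0.698988), (du/dtau, dv/dtau) = (1.608054, 1.040722); Gamma_uuu = -0.754258, Gamma_uuv = 0.000000, Gamma_uvv = -0.377129, Gamma_vuu = -0.285812, Gamma_vuv = 0.000000, Gamma_vvv = -0.142906; k4 = (1.608054, 1.040722, 2.358860, 0.893847)
  Y <- Y + (h/6)(k1 + 2k2 + 2k3 + k4): u = -0.9224, v = -0.6990, du/dtau = 1.6080, dv/dtau = 1.0407
step 2:
  k1: at (u, v) = (-0.922380, -0.699014), (du/dtau, dv/dtau) = (1.607965, 1.040690); Gamma_uuu = -0.754231, Gamma_uuv = 0.000000, Gamma_uvv = -0.377116, Gamma_vuu = -0.285792, Gamma_vuv = 0.000000, Gamma_vvv = -0.142896; k1 = (1.607965, 1.040690, 2.358533, 0.893693)
  k2: at (u, v) = (-0.882181, -0.672997), (du/dtau, dv/dtau) = (1.666928, 1.063032); Gamma_uuu = -0.772843, Gamma_uuv = 0.000000, Gamma_uvv = -0.386422, Gamma_vuu = -0.294793, Gamma_vuv = 0.000000, Gamma_vvv = -0.147396; k2 = (1.666928, 1.063032, 2.584131, 0.985689)
  k3: at (u, v) = (-0.880707, -0.672439), (du/dtau, dv/dtau) = (1.672568, 1.065332); Gamma_uuu = -0.773440, Gamma_uuv = 0.000000, Gamma_uvv = -0.386720, Gamma_vuu = -0.295269, Gamma_vuv = 0.000000, Gamma_vvv = -0.147634; k3 = (1.672568, 1.065332, 2.602587, 0.993565)
  k4: at (u, v) = (-0.838752, -0.645748), (du/dtau, dv/dtau) = (1.738094, 1.090368); Gamma_uuu = -0.792957, Gamma_uuv = 0.000000, Gamma_uvv = -0.396478, Gamma_vuu = -0.305245, Gamma_vuv = 0.000000, Gamma_vvv = -0.152623; k4 = (1.738094, 1.090368, 2.866874, 1.103591)
  Y <- Y + (h/6)(k1 + 2k2 + 2k3 + k4): u = -0.8388, v = -0.6458, du/dtau = 1.7380, dv/dtau = 1.0903
step 3:
  k1: at (u, v) = (-0.838838, -0.645783), (du/dtau, dv/dtau) = (1.737955, 1.090321); Gamma_uuu = -0.792921, Gamma_uuv = 0.000000, Gamma_uvv = -0.396461, Gamma_vuu = -0.305217, Gamma_vuv = 0.000000, Gamma_vvv = -0.152608; k1 = (1.737955, 1.090321, 2.866323, 1.103325)
  k2: at (u, v) = (-0.795389, -0.618525), (du/dtau, dv/dtau) = (1.809613, 1.117904); Gamma_uuu = -0.813043, Gamma_uuv = 0.000000, Gamma_uvv = -0.406521, Gamma_vuu = -0.316126, Gamma_vuv = 0.000000, Gamma_vvv = -0.158063; k2 = (1.809613, 1.117904, 3.170505, 1.232752)
  k3: at (u, v) = (-0.793598, -0.617835), (du/dtau, dv/dtau) = (1.817218, 1.121140); Gamma_uuu = -0.813756, Gamma_uuv = 0.000000, Gamma_uvv = -0.406878, Gamma_vuu = -0.316765, Gamma_vuv = 0.000000, Gamma_vvv = -0.158382; k3 = (1.817218, 1.121140, 3.198680, 1.245125)
  k4: at (u, v) = (-0.747977, -0.589726), (du/dtau, dv/dtau) = (1.897889, 1.152577); Gamma_uuu = -0.834410, Gamma_uuv = 0.000000, Gamma_uvv = -0.417205, Gamma_vuu = -0.328936, Gamma_vuv = 0.000000, Gamma_vvv = -0.164468; k4 = (1.897889, 1.152577, 3.559763, 1.403308)
  Y <- Y + (h/6)(k1 + 2k2 + 2k3 + k4): u = -0.7481, v = -0.5898, du/dtau = 1.8977, dv/dtau = 1.1525

Answer: u = -0.7481, v = -0.5898, du/dtau = 1.8977, dv/dtau = 1.1525


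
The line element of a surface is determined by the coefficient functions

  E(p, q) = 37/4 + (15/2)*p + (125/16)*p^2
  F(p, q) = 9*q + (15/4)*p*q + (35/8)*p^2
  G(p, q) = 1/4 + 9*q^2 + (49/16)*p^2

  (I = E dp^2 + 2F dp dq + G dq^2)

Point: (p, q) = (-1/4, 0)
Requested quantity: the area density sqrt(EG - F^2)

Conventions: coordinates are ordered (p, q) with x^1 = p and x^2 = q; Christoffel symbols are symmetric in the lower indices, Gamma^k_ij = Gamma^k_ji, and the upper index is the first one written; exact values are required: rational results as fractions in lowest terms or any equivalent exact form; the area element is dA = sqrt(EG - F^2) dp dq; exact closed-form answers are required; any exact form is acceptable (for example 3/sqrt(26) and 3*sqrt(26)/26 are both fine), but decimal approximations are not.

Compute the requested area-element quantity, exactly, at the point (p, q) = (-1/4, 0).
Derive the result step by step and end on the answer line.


E = 2013/256, F = 35/128, G = 113/256; EG - F^2 = 222569/65536

Answer: sqrt(EG - F^2) = sqrt(222569)/256


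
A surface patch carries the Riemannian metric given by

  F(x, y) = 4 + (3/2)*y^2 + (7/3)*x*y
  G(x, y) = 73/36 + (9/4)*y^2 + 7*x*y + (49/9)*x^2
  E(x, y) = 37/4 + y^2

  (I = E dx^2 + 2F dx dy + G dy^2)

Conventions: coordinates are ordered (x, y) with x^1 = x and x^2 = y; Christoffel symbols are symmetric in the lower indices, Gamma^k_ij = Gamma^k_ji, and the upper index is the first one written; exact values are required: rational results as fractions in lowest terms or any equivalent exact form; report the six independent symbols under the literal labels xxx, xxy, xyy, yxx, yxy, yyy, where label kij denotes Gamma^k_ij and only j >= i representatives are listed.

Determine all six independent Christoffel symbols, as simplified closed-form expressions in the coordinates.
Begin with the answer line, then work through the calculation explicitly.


Answer: Gamma_xxx = (-448*x*y^2 - 288*y^3 - 768*y)/(7252*x^2 + 6636*x*y + 1561*y^2 + 397), Gamma_xxy = (-3136*x^2*y - 4032*x*y^2 - 9408*x - 1296*y^3 - 5172*y)/(21756*x^2 + 19908*x*y + 4683*y^2 + 1191), Gamma_xyy = (-21952*x^3 - 42336*x^2*y - 27216*x*y^2 - 26320*x - 5832*y^3 - 12978*y)/(65268*x^2 + 59724*x*y + 14049*y^2 + 3573), Gamma_yxx = (192*y^3 + 1776*y)/(7252*x^2 + 6636*x*y + 1561*y^2 + 397), Gamma_yxy = (448*x*y^2 + 7252*x + 288*y^3 + 4086*y)/(7252*x^2 + 6636*x*y + 1561*y^2 + 397), Gamma_yyy = (3136*x^2*y + 4032*x*y^2 + 19362*x + 1296*y^3 + 9855*y)/(21756*x^2 + 19908*x*y + 4683*y^2 + 1191)

E = 37/4 + y^2; F = 4 + (3/2)*y^2 + (7/3)*x*y; G = 73/36 + (9/4)*y^2 + 7*x*y + (49/9)*x^2
Gamma^k_ij = (1/2) g^{kl} (d_i g_jl + d_j g_il - d_l g_ij), with g^inv = (1/(EG-F^2)) [[G, -F], [-F, E]]
first partials: E_x = 0, E_y = 2*y, F_x = (7/3)*y, F_y = 3*y + (7/3)*x, G_x = 7*y + (98/9)*x, G_y = (9/2)*y + 7*x
D = EG - F^2 = 397/144 + (1561/144)*y^2 + (553/12)*x*y + (1813/36)*x^2
expanded: Gamma^x_xx = (G E_x - 2F F_x + F E_y)/(2D), Gamma^x_xy = (G E_y - F G_x)/(2D), Gamma^x_yy = (2G F_y - G G_x - F G_y)/(2D), Gamma^y_xx = (2E F_x - E E_y - F E_x)/(2D), Gamma^y_xy = (E G_x - F E_y)/(2D), Gamma^y_yy = (E G_y - 2F F_y + F G_x)/(2D); substitute and cancel common factors


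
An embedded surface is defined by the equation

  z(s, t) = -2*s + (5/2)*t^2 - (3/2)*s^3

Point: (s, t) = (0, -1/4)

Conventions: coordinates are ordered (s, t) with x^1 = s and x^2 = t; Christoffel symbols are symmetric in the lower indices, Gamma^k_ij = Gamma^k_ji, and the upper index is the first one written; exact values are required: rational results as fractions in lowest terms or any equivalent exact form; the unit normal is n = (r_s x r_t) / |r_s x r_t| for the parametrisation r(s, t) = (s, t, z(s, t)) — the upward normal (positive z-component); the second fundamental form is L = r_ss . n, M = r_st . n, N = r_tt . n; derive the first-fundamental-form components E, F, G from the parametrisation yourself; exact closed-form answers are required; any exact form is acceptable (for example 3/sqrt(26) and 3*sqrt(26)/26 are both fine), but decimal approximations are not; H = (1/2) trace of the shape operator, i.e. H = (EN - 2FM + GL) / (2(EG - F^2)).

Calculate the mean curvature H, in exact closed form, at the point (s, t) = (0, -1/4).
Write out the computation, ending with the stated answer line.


z_s = -2, z_t = -5/4, z_ss = 0, z_st = 0, z_tt = 5
E = 5, F = 5/2, G = 41/16; answer radicand W^2 = 105/16
unnormalised second-form numerators: l = 0, m = 0, n = 5; L = l/sqrt(105/16), and similarly M = m/sqrt(W^2), N = n/sqrt(W^2)
H = (E*n - 2*F*m + G*l) / (2*(EG - F^2)*sqrt(W^2)); E*n - 2*F*m + G*l = 25, EG - F^2 = 105/16, so H = (40/21)/sqrt(105/16)

Answer: H = 32*sqrt(105)/441


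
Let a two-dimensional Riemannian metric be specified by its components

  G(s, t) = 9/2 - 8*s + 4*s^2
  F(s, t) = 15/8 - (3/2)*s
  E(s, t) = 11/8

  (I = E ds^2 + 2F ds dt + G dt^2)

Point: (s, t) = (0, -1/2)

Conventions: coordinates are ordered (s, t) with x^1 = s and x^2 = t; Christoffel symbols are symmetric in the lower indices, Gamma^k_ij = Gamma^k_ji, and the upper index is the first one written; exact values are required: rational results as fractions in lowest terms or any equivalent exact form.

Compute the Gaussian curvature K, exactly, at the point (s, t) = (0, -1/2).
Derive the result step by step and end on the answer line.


E = 11/8, F = 15/8, G = 9/2, EG - F^2 = 171/64 at the point
E_s = 0, E_t = 0, F_s = -3/2, F_t = 0, G_s = -8, G_t = 0
E_tt = 0, F_st = 0, G_ss = 8
By Brioschi, K is (det M1 - det M2) divided by (EG - F^2) squared.
M1 = [[-E_tt/2 + F_st - G_ss/2, E_s/2, F_s - E_t/2], [F_t - G_s/2, E, F], [G_t/2, F, G]] = [[-4, 0, -3/2], [4, 11/8, 15/8], [0, 15/8, 9/2]]; det M1 = -351/16
M2 = [[0, E_t/2, G_s/2], [E_t/2, E, F], [G_s/2, F, G]] = [[0, 0, -4], [0, 11/8, 15/8], [-4, 15/8, 9/2]]; det M2 = -22
det M1 - det M2 = 1/16; K = 1/16 / (171/64)^2 = 256/29241

Answer: K = 256/29241


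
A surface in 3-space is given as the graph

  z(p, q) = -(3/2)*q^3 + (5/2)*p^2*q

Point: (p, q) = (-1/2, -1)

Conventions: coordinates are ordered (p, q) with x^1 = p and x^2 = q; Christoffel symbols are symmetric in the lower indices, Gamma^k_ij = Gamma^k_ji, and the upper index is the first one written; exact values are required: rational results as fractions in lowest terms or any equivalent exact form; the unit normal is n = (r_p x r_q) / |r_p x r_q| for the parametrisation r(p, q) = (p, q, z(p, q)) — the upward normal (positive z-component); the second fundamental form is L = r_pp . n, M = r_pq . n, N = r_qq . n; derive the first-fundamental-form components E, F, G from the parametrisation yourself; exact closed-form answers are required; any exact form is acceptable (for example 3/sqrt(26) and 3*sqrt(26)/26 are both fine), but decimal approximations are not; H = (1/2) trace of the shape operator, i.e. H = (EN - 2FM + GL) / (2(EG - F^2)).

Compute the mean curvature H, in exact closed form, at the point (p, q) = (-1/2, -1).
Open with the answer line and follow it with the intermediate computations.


Answer: H = -16196*sqrt(57)/406125

z_p = 5/2, z_q = -31/8, z_pp = -5, z_pq = -5/2, z_qq = 9
E = 29/4, F = -155/16, G = 1025/64; answer radicand W^2 = 1425/64
unnormalised second-form numerators: l = -5, m = -5/2, n = 9; L = l/sqrt(1425/64), and similarly M = m/sqrt(W^2), N = n/sqrt(W^2)
H = (E*n - 2*F*m + G*l) / (2*(EG - F^2)*sqrt(W^2)); E*n - 2*F*m + G*l = -4049/64, EG - F^2 = 1425/64, so H = (-4049/2850)/sqrt(1425/64)


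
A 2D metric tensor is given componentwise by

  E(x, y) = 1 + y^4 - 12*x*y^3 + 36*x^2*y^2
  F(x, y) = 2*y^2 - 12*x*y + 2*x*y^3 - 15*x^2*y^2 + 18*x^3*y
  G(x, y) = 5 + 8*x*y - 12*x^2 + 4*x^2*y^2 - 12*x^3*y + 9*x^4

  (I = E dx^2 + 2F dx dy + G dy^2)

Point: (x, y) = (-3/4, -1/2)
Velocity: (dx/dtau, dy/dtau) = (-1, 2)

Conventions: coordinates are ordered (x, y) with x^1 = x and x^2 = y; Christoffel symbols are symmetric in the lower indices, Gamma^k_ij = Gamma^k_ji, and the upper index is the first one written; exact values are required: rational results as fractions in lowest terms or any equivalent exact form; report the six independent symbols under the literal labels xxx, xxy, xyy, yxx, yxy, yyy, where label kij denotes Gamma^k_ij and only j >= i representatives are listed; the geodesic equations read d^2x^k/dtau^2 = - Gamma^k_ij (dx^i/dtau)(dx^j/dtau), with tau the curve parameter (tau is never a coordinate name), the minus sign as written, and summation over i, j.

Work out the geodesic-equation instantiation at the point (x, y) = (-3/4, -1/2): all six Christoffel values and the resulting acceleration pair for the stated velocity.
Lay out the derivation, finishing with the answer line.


E = 5, F = -17/8, G = 545/256 at the point
E_x = -12, E_y = -14, F_x = -61/16, F_y = 215/32, G_x = 119/16, G_y = -51/16
EG - F^2 = 1569/256;  g^inv = (256/1569) * [[545/256, 17/8], [17/8, 5]]
first-kind symbols [ij,l] = (1/2)(d_i g_jl + d_j g_il - d_l g_ij): [xx,x] = E_x/2 = -6, [xx,y] = F_x - E_y/2 = 51/16, [xy,x] = E_y/2 = -7, [xy,y] = G_x/2 = 119/32, [yy,x] = F_y - G_x/2 = 3, [yy,y] = G_y/2 = -51/32
Gamma^x_ij = (G*[ij,x] - F*[ij,y])/(EG - F^2), Gamma^y_ij = (E*[ij,y] - F*[ij,x])/(EG - F^2)
Gamma_xxx = -512/523, Gamma_xxy = -1792/1569, Gamma_xyy = 256/523, Gamma_yxx = 272/523, Gamma_yxy = 952/1569, Gamma_yyy = -136/523
d^2x/dtau^2 = -(Gamma_xxx*(-1)^2 + 2*Gamma_xxy*(-1)*(2) + Gamma_xyy*(2)^2) = -8704/1569
d^2y/dtau^2 = -(Gamma_yxx*(-1)^2 + 2*Gamma_yxy*(-1)*(2) + Gamma_yyy*(2)^2) = 4624/1569

Answer: Gamma_xxx = -512/523, Gamma_xxy = -1792/1569, Gamma_xyy = 256/523, Gamma_yxx = 272/523, Gamma_yxy = 952/1569, Gamma_yyy = -136/523; accelerations (d^2x/dtau^2, d^2y/dtau^2) = (-8704/1569, 4624/1569)


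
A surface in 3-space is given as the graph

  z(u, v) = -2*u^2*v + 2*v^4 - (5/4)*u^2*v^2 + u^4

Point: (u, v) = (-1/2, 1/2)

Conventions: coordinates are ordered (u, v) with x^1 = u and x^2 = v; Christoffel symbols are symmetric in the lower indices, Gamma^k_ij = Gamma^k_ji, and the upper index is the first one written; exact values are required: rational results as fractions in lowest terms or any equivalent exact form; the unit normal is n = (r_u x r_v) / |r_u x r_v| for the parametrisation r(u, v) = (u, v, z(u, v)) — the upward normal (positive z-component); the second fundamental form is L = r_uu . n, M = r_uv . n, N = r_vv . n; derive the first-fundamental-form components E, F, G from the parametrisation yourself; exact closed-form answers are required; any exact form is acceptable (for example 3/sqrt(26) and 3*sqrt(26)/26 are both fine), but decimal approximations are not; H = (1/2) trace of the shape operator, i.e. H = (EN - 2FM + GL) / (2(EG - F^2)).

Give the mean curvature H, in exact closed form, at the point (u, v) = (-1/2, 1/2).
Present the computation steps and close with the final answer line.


z_u = 13/16, z_v = 3/16, z_uu = 3/8, z_uv = 13/4, z_vv = 43/8
E = 425/256, F = 39/256, G = 265/256; answer radicand W^2 = 217/128
unnormalised second-form numerators: l = 3/8, m = 13/4, n = 43/8; L = l/sqrt(217/128), and similarly M = m/sqrt(W^2), N = n/sqrt(W^2)
H = (E*n - 2*F*m + G*l) / (2*(EG - F^2)*sqrt(W^2)); E*n - 2*F*m + G*l = 8521/1024, EG - F^2 = 217/128, so H = (8521/3472)/sqrt(217/128)

Answer: H = 8521*sqrt(434)/94178


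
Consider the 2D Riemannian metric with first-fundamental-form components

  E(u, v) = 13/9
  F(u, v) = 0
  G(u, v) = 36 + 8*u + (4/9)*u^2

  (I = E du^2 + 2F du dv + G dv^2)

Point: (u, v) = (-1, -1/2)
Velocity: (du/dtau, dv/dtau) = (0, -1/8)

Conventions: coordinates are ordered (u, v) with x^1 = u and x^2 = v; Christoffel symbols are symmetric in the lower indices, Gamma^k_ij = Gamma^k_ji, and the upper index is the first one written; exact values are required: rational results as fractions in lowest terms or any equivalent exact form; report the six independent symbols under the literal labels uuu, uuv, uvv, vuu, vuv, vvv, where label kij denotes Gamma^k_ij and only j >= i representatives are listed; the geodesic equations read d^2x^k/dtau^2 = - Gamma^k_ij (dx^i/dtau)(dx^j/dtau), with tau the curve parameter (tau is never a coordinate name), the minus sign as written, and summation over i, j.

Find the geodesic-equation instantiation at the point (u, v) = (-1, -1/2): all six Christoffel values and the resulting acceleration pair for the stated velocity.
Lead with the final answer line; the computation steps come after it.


Answer: Gamma_uuu = 0, Gamma_uuv = 0, Gamma_uvv = -32/13, Gamma_vuu = 0, Gamma_vuv = 1/8, Gamma_vvv = 0; accelerations (d^2u/dtau^2, d^2v/dtau^2) = (1/26, 0)

E = 13/9, F = 0, G = 256/9 at the point
E_u = 0, E_v = 0, F_u = 0, F_v = 0, G_u = 64/9, G_v = 0
EG - F^2 = 3328/81;  g^inv = (81/3328) * [[256/9, 0], [0, 13/9]]
first-kind symbols [ij,l] = (1/2)(d_i g_jl + d_j g_il - d_l g_ij): [uu,u] = E_u/2 = 0, [uu,v] = F_u - E_v/2 = 0, [uv,u] = E_v/2 = 0, [uv,v] = G_u/2 = 32/9, [vv,u] = F_v - G_u/2 = -32/9, [vv,v] = G_v/2 = 0
Gamma^u_ij = (G*[ij,u] - F*[ij,v])/(EG - F^2), Gamma^v_ij = (E*[ij,v] - F*[ij,u])/(EG - F^2)
Gamma_uuu = 0, Gamma_uuv = 0, Gamma_uvv = -32/13, Gamma_vuu = 0, Gamma_vuv = 1/8, Gamma_vvv = 0
d^2u/dtau^2 = -(Gamma_uuu*(0)^2 + 2*Gamma_uuv*(0)*(-1/8) + Gamma_uvv*(-1/8)^2) = 1/26
d^2v/dtau^2 = -(Gamma_vuu*(0)^2 + 2*Gamma_vuv*(0)*(-1/8) + Gamma_vvv*(-1/8)^2) = 0


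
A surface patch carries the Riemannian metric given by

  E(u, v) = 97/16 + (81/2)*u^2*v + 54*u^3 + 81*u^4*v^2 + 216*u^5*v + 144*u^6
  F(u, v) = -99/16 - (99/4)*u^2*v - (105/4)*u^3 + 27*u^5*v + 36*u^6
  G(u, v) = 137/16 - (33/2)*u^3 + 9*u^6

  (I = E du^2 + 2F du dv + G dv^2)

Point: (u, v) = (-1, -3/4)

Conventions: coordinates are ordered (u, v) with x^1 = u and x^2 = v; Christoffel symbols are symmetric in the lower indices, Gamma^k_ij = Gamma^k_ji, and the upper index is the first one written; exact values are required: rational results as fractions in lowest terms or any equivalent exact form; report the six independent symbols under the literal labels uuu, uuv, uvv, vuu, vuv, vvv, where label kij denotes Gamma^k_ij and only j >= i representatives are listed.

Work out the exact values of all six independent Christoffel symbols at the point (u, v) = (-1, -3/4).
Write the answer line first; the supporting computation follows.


Answer: Gamma_uuu = -13068/4901, Gamma_uuv = -2376/4901, Gamma_uvv = 0, Gamma_vuu = -4554/4901, Gamma_vuv = -828/4901, Gamma_vvv = 0

E = 1093/4, F = 759/8, G = 545/16 at the point
E_u = -3267/2, E_v = -297, F_u = -3465/8, F_v = -207/4, G_u = -207/2, G_v = 0
EG - F^2 = 4901/16;  g^inv = (16/4901) * [[545/16, -759/8], [-759/8, 1093/4]]
first-kind symbols [ij,l] = (1/2)(d_i g_jl + d_j g_il - d_l g_ij): [uu,u] = E_u/2 = -3267/4, [uu,v] = F_u - E_v/2 = -2277/8, [uv,u] = E_v/2 = -297/2, [uv,v] = G_u/2 = -207/4, [vv,u] = F_v - G_u/2 = 0, [vv,v] = G_v/2 = 0
Gamma^u_ij = (G*[ij,u] - F*[ij,v])/(EG - F^2), Gamma^v_ij = (E*[ij,v] - F*[ij,u])/(EG - F^2)


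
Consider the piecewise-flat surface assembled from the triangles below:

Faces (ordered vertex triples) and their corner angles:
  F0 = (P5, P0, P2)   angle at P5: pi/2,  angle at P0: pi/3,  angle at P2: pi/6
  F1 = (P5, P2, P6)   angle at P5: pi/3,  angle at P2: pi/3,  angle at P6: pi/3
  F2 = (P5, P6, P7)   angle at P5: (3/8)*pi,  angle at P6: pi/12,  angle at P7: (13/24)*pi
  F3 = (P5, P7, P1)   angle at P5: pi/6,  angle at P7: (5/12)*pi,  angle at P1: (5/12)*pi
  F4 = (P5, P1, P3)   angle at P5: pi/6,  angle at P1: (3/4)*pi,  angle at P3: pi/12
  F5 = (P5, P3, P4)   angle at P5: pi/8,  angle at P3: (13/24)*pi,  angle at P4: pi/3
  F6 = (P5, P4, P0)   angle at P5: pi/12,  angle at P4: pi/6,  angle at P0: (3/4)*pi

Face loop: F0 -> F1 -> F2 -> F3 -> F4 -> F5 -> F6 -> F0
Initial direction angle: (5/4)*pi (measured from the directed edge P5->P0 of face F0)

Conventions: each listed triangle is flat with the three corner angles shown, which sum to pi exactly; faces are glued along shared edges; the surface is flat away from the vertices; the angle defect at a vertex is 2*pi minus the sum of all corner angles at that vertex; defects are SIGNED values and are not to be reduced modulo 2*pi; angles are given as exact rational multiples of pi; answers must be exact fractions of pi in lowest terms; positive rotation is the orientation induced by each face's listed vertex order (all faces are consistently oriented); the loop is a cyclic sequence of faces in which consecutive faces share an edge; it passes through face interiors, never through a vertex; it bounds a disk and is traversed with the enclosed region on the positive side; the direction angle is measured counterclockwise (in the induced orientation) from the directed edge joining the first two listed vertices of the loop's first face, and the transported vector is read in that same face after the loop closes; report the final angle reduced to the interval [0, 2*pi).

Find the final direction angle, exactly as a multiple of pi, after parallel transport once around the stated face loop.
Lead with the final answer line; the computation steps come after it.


Answer: final direction angle = (3/2)*pi

enclosed vertex P5: corner angles sum to (7/4)*pi, defect = 2*pi - (7/4)*pi = pi/4
the final direction is the initial angle plus the enclosed defects, taken mod 2*pi in the induced orientation
final angle = (5/4)*pi + pi/4 = (3/2)*pi (mod 2*pi)


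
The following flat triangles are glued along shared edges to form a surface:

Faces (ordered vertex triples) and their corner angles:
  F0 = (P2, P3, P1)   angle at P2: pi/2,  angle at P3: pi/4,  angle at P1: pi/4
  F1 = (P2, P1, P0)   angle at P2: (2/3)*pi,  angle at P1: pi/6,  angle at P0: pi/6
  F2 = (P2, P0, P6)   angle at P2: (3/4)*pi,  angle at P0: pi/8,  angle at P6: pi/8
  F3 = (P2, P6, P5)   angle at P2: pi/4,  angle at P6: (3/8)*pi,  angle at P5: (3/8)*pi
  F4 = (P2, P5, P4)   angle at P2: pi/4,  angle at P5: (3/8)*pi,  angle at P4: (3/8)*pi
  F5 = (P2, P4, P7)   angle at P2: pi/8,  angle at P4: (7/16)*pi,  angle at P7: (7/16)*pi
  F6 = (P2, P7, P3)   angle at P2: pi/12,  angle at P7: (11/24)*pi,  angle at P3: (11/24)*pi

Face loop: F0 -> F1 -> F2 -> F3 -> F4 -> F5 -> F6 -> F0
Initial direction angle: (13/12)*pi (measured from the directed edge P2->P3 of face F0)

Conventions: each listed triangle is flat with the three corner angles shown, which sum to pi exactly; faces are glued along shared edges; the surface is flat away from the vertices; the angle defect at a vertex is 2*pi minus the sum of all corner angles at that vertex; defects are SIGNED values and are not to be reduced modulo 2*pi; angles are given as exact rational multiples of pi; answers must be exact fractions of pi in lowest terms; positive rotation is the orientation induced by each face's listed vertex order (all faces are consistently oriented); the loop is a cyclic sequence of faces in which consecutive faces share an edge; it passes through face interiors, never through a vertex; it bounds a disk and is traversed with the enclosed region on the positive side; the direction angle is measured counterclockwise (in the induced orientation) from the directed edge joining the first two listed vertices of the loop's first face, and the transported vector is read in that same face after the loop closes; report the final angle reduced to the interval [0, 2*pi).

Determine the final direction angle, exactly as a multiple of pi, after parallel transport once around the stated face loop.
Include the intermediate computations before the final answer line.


enclosed vertex P2: corner angles sum to (21/8)*pi, defect = 2*pi - (21/8)*pi = (-5/8)*pi
by Gauss-Bonnet the loop rotates the vector by the enclosed defect sum (positive orientation, mod 2*pi)
final angle = (13/12)*pi - (5/8)*pi = (11/24)*pi (mod 2*pi)

Answer: final direction angle = (11/24)*pi


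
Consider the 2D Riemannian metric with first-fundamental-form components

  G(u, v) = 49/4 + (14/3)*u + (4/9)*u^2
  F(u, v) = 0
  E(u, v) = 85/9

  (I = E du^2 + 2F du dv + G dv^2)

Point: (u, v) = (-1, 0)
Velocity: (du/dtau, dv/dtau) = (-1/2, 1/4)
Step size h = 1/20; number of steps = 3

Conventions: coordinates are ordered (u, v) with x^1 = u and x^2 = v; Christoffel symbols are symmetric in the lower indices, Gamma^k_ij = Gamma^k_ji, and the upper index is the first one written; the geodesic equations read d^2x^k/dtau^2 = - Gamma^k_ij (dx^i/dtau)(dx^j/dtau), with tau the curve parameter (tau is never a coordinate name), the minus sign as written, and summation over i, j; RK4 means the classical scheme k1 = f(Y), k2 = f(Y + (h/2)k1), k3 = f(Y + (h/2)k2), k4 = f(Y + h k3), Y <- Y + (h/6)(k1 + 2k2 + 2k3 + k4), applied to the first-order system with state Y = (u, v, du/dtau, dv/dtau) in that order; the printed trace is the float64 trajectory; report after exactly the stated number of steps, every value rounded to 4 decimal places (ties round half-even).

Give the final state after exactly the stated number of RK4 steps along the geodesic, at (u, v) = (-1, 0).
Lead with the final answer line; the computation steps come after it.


Answer: u = -1.0749, v = 0.0382, du/dtau = -0.4981, dv/dtau = 0.2590

f(Y) = (du/dtau, dv/dtau, -Gamma^u_ij Y'^i Y'^j, -Gamma^v_ij Y'^i Y'^j) with the Gammas evaluated at the stage position; h = 0.050000; intermediate values shown to 6 dp
step 0: u = -1.0000, v = 0.0000, du/dtau = -0.5000, dv/dtau = 0.2500
step 1:
  k1: at (u, v) = (-1.000000, 0.000000), (du/dtau, dv/dtau) = (-0.500000, 0.250000); Gamma_uuu = 0.000000, Gamma_uuv = 0.000000, Gamma_uvv = -0.200000, Gamma_vuu = 0.000000, Gamma_vuv = 0.235294, Gamma_vvv = 0.000000; k1 = (-0.500000, 0.250000, 0.012500, 0.058824)
  k2: at (u, v) = (-1.012500, 0.006250), (du/dtau, dv/dtau) = (-0.499688, 0.251471); Gamma_uuu = 0.000000, Gamma_uuv = 0.000000, Gamma_uvv = -0.199412, Gamma_vuu = 0.000000, Gamma_vuv = 0.235988, Gamma_vvv = 0.000000; k2 = (-0.499688, 0.251471, 0.012610, 0.059307)
  k3: at (u, v) = (-1.012492, 0.006287), (du/dtau, dv/dtau) = (-0.499685, 0.251483); Gamma_uuu = 0.000000, Gamma_uuv = 0.000000, Gamma_uvv = -0.199412, Gamma_vuu = 0.000000, Gamma_vuv = 0.235988, Gamma_vvv = 0.000000; k3 = (-0.499685, 0.251483, 0.012612, 0.059309)
  k4: at (u, v) = (-1.024984, 0.012574), (du/dtau, dv/dtau) = (-0.499369, 0.252965); Gamma_uuu = 0.000000, Gamma_uuv = 0.000000, Gamma_uvv = -0.198824, Gamma_vuu = 0.000000, Gamma_vuv = 0.236686, Gamma_vvv = 0.000000; k4 = (-0.499369, 0.252965, 0.012723, 0.059798)
  Y <- Y + (h/6)(k1 + 2k2 + 2k3 + k4): u = -1.0250, v = 0.0126, du/dtau = -0.4994, dv/dtau = 0.2530
step 2:
  k1: at (u, v) = (-1.024984, 0.012574), (du/dtau, dv/dtau) = (-0.499369, 0.252965); Gamma_uuu = 0.000000, Gamma_uuv = 0.000000, Gamma_uvv = -0.198824, Gamma_vuu = 0.000000, Gamma_vuv = 0.236686, Gamma_vvv = 0.000000; k1 = (-0.499369, 0.252965, 0.012723, 0.059798)
  k2: at (u, v) = (-1.037469, 0.018898), (du/dtau, dv/dtau) = (-0.499051, 0.254460); Gamma_uuu = 0.000000, Gamma_uuv = 0.000000, Gamma_uvv = -0.198237, Gamma_vuu = 0.000000, Gamma_vuv = 0.237387, Gamma_vvv = 0.000000; k2 = (-0.499051, 0.254460, 0.012836, 0.060291)
  k3: at (u, v) = (-1.037461, 0.018935), (du/dtau, dv/dtau) = (-0.499049, 0.254473); Gamma_uuu = 0.000000, Gamma_uuv = 0.000000, Gamma_uvv = -0.198237, Gamma_vuu = 0.000000, Gamma_vuv = 0.237387, Gamma_vvv = 0.000000; k3 = (-0.499049, 0.254473, 0.012837, 0.060293)
  k4: at (u, v) = (-1.049937, 0.025298), (du/dtau, dv/dtau) = (-0.498728, 0.255980); Gamma_uuu = 0.000000, Gamma_uuv = 0.000000, Gamma_uvv = -0.197650, Gamma_vuu = 0.000000, Gamma_vuv = 0.238092, Gamma_vvv = 0.000000; k4 = (-0.498728, 0.255980, 0.012951, 0.060792)
  Y <- Y + (h/6)(k1 + 2k2 + 2k3 + k4): u = -1.0499, v = 0.0253, du/dtau = -0.4987, dv/dtau = 0.2560
step 3:
  k1: at (u, v) = (-1.049937, 0.025297), (du/dtau, dv/dtau) = (-0.498728, 0.255980); Gamma_uuu = 0.000000, Gamma_uuv = 0.000000, Gamma_uvv = -0.197650, Gamma_vuu = 0.000000, Gamma_vuv = 0.238092, Gamma_vvv = 0.000000; k1 = (-0.498728, 0.255980, 0.012951, 0.060792)
  k2: at (u, v) = (-1.062405, 0.031697), (du/dtau, dv/dtau) = (-0.498404, 0.257500); Gamma_uuu = 0.000000, Gamma_uuv = 0.000000, Gamma_uvv = -0.197063, Gamma_vuu = 0.000000, Gamma_vuv = 0.238801, Gamma_vvv = 0.000000; k2 = (-0.498404, 0.257500, 0.013067, 0.061295)
  k3: at (u, v) = (-1.062397, 0.031735), (du/dtau, dv/dtau) = (-0.498401, 0.257512); Gamma_uuu = 0.000000, Gamma_uuv = 0.000000, Gamma_uvv = -0.197064, Gamma_vuu = 0.000000, Gamma_vuv = 0.238800, Gamma_vvv = 0.000000; k3 = (-0.498401, 0.257512, 0.013068, 0.061297)
  k4: at (u, v) = (-1.074857, 0.038173), (du/dtau, dv/dtau) = (-0.498074, 0.259045); Gamma_uuu = 0.000000, Gamma_uuv = 0.000000, Gamma_uvv = -0.196477, Gamma_vuu = 0.000000, Gamma_vuv = 0.239513, Gamma_vvv = 0.000000; k4 = (-0.498074, 0.259045, 0.013184, 0.061806)
  Y <- Y + (h/6)(k1 + 2k2 + 2k3 + k4): u = -1.0749, v = 0.0382, du/dtau = -0.4981, dv/dtau = 0.2590


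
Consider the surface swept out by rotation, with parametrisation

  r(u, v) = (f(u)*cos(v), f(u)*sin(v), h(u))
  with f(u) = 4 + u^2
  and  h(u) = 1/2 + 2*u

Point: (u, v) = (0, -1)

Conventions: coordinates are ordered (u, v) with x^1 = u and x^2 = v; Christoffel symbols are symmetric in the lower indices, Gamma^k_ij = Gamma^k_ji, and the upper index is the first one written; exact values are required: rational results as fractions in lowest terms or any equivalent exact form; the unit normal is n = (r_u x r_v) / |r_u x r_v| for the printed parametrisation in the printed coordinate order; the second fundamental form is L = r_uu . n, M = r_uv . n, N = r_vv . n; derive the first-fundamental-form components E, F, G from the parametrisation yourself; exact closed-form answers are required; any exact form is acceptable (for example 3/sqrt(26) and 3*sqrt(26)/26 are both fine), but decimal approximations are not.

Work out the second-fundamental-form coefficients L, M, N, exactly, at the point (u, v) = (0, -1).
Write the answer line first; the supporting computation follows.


Answer: L = -2, M = 0, N = 4

f = 4, f' = 0, f'' = 2, h' = 2, h'' = 0
E = 4, F = 0, G = 16; answer radicand W^2 = 4
unnormalised second-form numerators: l = -4, m = 0, n = 8; L = l/sqrt(4), and similarly M = m/sqrt(W^2), N = n/sqrt(W^2)


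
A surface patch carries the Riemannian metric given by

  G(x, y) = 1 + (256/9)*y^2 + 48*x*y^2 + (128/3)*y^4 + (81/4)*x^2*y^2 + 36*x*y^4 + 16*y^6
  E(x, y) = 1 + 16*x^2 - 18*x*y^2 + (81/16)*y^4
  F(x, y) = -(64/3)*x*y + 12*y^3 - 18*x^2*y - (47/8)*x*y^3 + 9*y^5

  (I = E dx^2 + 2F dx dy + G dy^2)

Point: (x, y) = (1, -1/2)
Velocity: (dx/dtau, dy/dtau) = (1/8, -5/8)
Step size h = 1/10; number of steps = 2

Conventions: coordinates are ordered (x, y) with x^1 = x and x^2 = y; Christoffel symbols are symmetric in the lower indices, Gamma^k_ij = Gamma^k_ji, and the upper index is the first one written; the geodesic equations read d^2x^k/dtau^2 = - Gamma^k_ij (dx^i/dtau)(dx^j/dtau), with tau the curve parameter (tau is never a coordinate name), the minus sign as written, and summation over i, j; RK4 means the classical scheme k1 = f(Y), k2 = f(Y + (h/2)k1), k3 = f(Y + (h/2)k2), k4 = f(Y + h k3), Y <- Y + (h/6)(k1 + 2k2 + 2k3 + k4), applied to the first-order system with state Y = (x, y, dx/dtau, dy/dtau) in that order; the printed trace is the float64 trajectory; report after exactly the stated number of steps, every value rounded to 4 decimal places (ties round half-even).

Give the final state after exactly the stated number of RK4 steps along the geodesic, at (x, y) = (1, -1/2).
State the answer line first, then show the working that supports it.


Answer: x = 1.0320, y = -0.6129, dx/dtau = 0.1877, dy/dtau = -0.5104

f(Y) = (dx/dtau, dy/dtau, -Gamma^x_ij Y'^i Y'^j, -Gamma^y_ij Y'^i Y'^j) with the Gammas evaluated at the stage position; h = 0.100000; intermediate values shown to 6 dp
step 0: x = 1.0000, y = -0.5000, dx/dtau = 0.1250, dy/dtau = -0.6250
step 1:
  k1: at (x, y) = (1.000000, -0.500000), (dx/dtau, dy/dtau) = (0.125000, -0.625000); Gamma_xxx = 0.326164, Gamma_xxy = 0.183467, Gamma_xyy = -1.046443, Gamma_yxx = 0.513956, Gamma_yxy = 0.289100, Gamma_yyy = -1.648941; k1 = (0.125000, -0.625000, 0.432337, 0.681259)
  k2: at (x, y) = (1.006250, -0.531250), (dx/dtau, dy/dtau) = (0.146617, -0.590937); Gamma_xxx = 0.291101, Gamma_xxy = 0.173978, Gamma_xyy = -0.964139, Gamma_yxx = 0.501368, Gamma_yxy = 0.299645, Gamma_yyy = -1.660551; k2 = (0.146617, -0.590937, 0.360574, 0.621021)
  k3: at (x, y) = (1.007331, -0.529547), (dx/dtau, dy/dtau) = (0.143029, -0.593949); Gamma_xxx = 0.292927, Gamma_xxy = 0.174508, Gamma_xyy = -0.968956, Gamma_yxx = 0.501546, Gamma_yxy = 0.298791, Gamma_yyy = -1.659034; k3 = (0.143029, -0.593949, 0.365481, 0.625772)
  k4: at (x, y) = (1.014303, -0.559395), (dx/dtau, dy/dtau) = (0.161548, -0.562423); Gamma_xxx = 0.262258, Gamma_xxy = 0.165044, Gamma_xyy = -0.895137, Gamma_yxx = 0.487806, Gamma_yxy = 0.306986, Gamma_yyy = -1.664975; k4 = (0.161548, -0.562423, 0.306296, 0.569718)
  Y <- Y + (h/6)(k1 + 2k2 + 2k3 + k4): x = 1.0144, y = -0.5593, dx/dtau = 0.1615, dy/dtau = -0.5626
step 2:
  k1: at (x, y) = (1.014431, -0.559287), (dx/dtau, dy/dtau) = (0.161512, -0.562591); Gamma_xxx = 0.262366, Gamma_xxy = 0.165080, Gamma_xyy = -0.895449, Gamma_yxx = 0.487803, Gamma_yxy = 0.306924, Gamma_yyy = -1.664858; k1 = (0.161512, -0.562591, 0.306573, 0.569994)
  k2: at (x, y) = (1.022506, -0.587416), (dx/dtau, dy/dtau) = (0.176841, -0.534091); Gamma_xxx = 0.236029, Gamma_xxy = 0.155978, Gamma_xyy = -0.830546, Gamma_yxx = 0.473429, Gamma_yxy = 0.312862, Gamma_yyy = -1.665913; k2 = (0.176841, -0.534091, 0.258999, 0.519501)
  k3: at (x, y) = (1.023273, -0.585991), (dx/dtau, dy/dtau) = (0.174462, -0.536616); Gamma_xxx = 0.237335, Gamma_xxy = 0.156461, Gamma_xyy = -0.834156, Gamma_yxx = 0.473781, Gamma_yxy = 0.312335, Gamma_yyy = -1.665185; k3 = (0.174462, -0.536616, 0.262272, 0.523561)
  k4: at (x, y) = (1.031877, -0.612948), (dx/dtau, dy/dtau) = (0.187740, -0.510234); Gamma_xxx = 0.214228, Gamma_xxy = 0.147725, Gamma_xyy = -0.775788, Gamma_yxx = 0.459268, Gamma_yxy = 0.316696, Gamma_yyy = -1.663153; k4 = (0.187740, -0.510234, 0.222719, 0.477470)
  Y <- Y + (h/6)(k1 + 2k2 + 2k3 + k4): x = 1.0320, y = -0.6129, dx/dtau = 0.1877, dy/dtau = -0.5104


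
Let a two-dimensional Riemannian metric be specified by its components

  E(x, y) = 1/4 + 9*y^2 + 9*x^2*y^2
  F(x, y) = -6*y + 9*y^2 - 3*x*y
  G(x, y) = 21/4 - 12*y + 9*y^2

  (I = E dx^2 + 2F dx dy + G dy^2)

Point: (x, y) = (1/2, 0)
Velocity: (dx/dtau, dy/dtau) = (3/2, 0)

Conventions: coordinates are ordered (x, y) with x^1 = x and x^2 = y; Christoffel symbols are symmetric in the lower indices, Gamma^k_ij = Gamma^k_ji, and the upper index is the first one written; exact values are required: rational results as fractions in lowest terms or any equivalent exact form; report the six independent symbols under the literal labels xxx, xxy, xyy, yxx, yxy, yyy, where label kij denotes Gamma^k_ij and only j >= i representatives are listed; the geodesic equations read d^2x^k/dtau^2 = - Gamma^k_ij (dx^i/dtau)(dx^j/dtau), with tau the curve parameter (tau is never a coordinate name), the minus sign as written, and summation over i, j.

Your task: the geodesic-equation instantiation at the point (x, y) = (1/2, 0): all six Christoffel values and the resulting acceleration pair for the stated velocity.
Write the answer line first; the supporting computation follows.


Answer: Gamma_xxx = 0, Gamma_xxy = 0, Gamma_xyy = -30, Gamma_yxx = 0, Gamma_yxy = 0, Gamma_yyy = -8/7; accelerations (d^2x/dtau^2, d^2y/dtau^2) = (0, 0)

E = 1/4, F = 0, G = 21/4 at the point
E_x = 0, E_y = 0, F_x = 0, F_y = -15/2, G_x = 0, G_y = -12
EG - F^2 = 21/16;  g^inv = (16/21) * [[21/4, 0], [0, 1/4]]
first-kind symbols [ij,l] = (1/2)(d_i g_jl + d_j g_il - d_l g_ij): [xx,x] = E_x/2 = 0, [xx,y] = F_x - E_y/2 = 0, [xy,x] = E_y/2 = 0, [xy,y] = G_x/2 = 0, [yy,x] = F_y - G_x/2 = -15/2, [yy,y] = G_y/2 = -6
Gamma^x_ij = (G*[ij,x] - F*[ij,y])/(EG - F^2), Gamma^y_ij = (E*[ij,y] - F*[ij,x])/(EG - F^2)
Gamma_xxx = 0, Gamma_xxy = 0, Gamma_xyy = -30, Gamma_yxx = 0, Gamma_yxy = 0, Gamma_yyy = -8/7
d^2x/dtau^2 = -(Gamma_xxx*(3/2)^2 + 2*Gamma_xxy*(3/2)*(0) + Gamma_xyy*(0)^2) = 0
d^2y/dtau^2 = -(Gamma_yxx*(3/2)^2 + 2*Gamma_yxy*(3/2)*(0) + Gamma_yyy*(0)^2) = 0


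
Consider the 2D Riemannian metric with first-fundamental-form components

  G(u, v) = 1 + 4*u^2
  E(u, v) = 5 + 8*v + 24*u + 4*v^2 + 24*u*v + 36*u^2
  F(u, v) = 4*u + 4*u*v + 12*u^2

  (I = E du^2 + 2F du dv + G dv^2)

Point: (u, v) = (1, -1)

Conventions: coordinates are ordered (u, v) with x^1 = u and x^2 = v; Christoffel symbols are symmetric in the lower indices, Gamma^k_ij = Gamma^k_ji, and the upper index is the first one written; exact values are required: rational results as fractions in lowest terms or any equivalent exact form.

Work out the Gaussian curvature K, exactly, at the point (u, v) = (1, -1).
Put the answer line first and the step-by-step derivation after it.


Answer: K = -4/1681

E = 37, F = 12, G = 5, EG - F^2 = 41 at the point
E_u = 72, E_v = 24, F_u = 24, F_v = 4, G_u = 8, G_v = 0
E_vv = 8, F_uv = 4, G_uu = 8
Apply the Brioschi formula K = (det M1 - det M2)/(EG - F^2)^2 over the derivative matrices of E, F, G.
M1 = [[-E_vv/2 + F_uv - G_uu/2, E_u/2, F_u - E_v/2], [F_v - G_u/2, E, F], [G_v/2, F, G]] = [[-4, 36, 12], [0, 37, 12], [0, 12, 5]]; det M1 = -164
M2 = [[0, E_v/2, G_u/2], [E_v/2, E, F], [G_u/2, F, G]] = [[0, 12, 4], [12, 37, 12], [4, 12, 5]]; det M2 = -160
det M1 - det M2 = -4; K = -4 / (41)^2 = -4/1681


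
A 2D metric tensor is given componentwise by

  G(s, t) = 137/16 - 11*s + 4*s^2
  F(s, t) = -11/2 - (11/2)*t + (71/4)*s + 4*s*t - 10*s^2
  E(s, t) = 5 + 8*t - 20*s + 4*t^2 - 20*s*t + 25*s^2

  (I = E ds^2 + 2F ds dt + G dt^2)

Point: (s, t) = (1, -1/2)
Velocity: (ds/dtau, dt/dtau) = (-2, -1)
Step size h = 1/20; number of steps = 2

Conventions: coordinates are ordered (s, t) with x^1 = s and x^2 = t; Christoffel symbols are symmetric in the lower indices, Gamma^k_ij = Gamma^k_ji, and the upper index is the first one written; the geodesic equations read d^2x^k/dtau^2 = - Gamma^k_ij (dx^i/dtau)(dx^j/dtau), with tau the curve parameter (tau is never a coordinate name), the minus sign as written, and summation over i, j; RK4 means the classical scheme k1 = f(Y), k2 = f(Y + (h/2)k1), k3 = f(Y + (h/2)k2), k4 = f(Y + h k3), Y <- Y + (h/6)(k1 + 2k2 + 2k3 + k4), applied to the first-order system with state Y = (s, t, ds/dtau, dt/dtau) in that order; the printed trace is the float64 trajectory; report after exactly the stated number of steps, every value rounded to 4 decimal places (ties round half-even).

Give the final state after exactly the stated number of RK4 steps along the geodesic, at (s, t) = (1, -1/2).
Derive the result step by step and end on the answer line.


f(Y) = (ds/dtau, dt/dtau, -Gamma^s_ij Y'^i Y'^j, -Gamma^t_ij Y'^i Y'^j) with the Gammas evaluated at the stage position; h = 0.050000; intermediate values shown to 6 dp
step 0: s = 1.0000, t = -0.5000, ds/dtau = -2.0000, dt/dtau = -1.0000
step 1:
  k1: at (s, t) = (1.000000, -0.500000), (ds/dtau, dt/dtau) = (-2.000000, -1.000000); Gamma_sss = 1.138790, Gamma_sst = -0.455516, Gamma_stt = 0.000000, Gamma_tss = 0.213523, Gamma_tst = -0.085409, Gamma_ttt = 0.000000; k1 = (-2.000000, -1.000000, -2.733096, -0.512456)
  k2: at (s, t) = (0.950000, -0.525000), (ds/dtau, dt/dtau) = (-2.068327, -1.012811); Gamma_sss = 1.175561, Gamma_sst = -0.470224, Gamma_stt = 0.000000, Gamma_tss = 0.262954, Gamma_tst = -0.105182, Gamma_ttt = 0.000000; k2 = (-2.068327, -1.012811, -3.058947, -0.684238)
  k3: at (s, t) = (0.948292, -0.525320), (ds/dtau, dt/dtau) = (-2.076474, -1.017106); Gamma_sss = 1.177061, Gamma_sst = -0.470824, Gamma_stt = 0.000000, Gamma_tss = 0.264899, Gamma_tst = -0.105960, Gamma_ttt = 0.000000; k3 = (-2.076474, -1.017106, -3.086428, -0.694604)
  k4: at (s, t) = (0.896176, -0.550855), (ds/dtau, dt/dtau) = (-2.154321, -1.034730); Gamma_sss = 1.214269, Gamma_sst = -0.485708, Gamma_stt = 0.000000, Gamma_tss = 0.324581, Gamma_tst = -0.129832, Gamma_ttt = 0.000000; k4 = (-2.154321, -1.034730, -3.470122, -0.927584)
  Y <- Y + (h/6)(k1 + 2k2 + 2k3 + k4): s = 0.8963, t = -0.5508, ds/dtau = -2.1541, dt/dtau = -1.0350
step 2:
  k1: at (s, t) = (0.896301, -0.550788), (ds/dtau, dt/dtau) = (-2.154116, -1.034981); Gamma_sss = 1.214186, Gamma_sst = -0.485674, Gamma_stt = 0.000000, Gamma_tss = 0.324430, Gamma_tst = -0.129772, Gamma_ttt = 0.000000; k1 = (-2.154116, -1.034981, -3.468494, -0.926782)
  k2: at (s, t) = (0.842448, -0.576663), (ds/dtau, dt/dtau) = (-2.240829, -1.058151); Gamma_sss = 1.250073, Gamma_sst = -0.500029, Gamma_stt = 0.000000, Gamma_tss = 0.395612, Gamma_tst = -0.158245, Gamma_ttt = 0.000000; k2 = (-2.240829, -1.058151, -3.905736, -1.236054)
  k3: at (s, t) = (0.840280, -0.577242), (ds/dtau, dt/dtau) = (-2.251760, -1.065882); Gamma_sss = 1.251667, Gamma_sst = -0.500667, Gamma_stt = 0.000000, Gamma_tss = 0.398877, Gamma_tst = -0.159551, Gamma_ttt = 0.000000; k3 = (-2.251760, -1.065882, -3.943169, -1.256594)
  k4: at (s, t) = (0.783713, -0.604082), (ds/dtau, dt/dtau) = (-2.351275, -1.097811); Gamma_sss = 1.284087, Gamma_sst = -0.513635, Gamma_stt = 0.000000, Gamma_tss = 0.485661, Gamma_tst = -0.194264, Gamma_ttt = 0.000000; k4 = (-2.351275, -1.097811, -4.447421, -1.682081)
  Y <- Y + (h/6)(k1 + 2k2 + 2k3 + k4): s = 0.7839, t = -0.6040, ds/dtau = -2.3509, dt/dtau = -1.0983

Answer: s = 0.7839, t = -0.6040, ds/dtau = -2.3509, dt/dtau = -1.0983
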